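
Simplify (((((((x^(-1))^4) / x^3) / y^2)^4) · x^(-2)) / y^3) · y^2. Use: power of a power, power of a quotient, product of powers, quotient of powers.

x^(-30)·y^(-9)

(((((((x^(-1))^4) / x^3) / y^2)^4) · x^(-2)) / y^3) · y^2
= (((((((x^(-1))^4) / x^3)^4) / ((y^2)^4)) · x^(-2)) / y^3) · y^2    [power of a quotient]
= (((((((x^(-1))^4)^4) / ((x^3)^4)) / ((y^2)^4)) · x^(-2)) / y^3) · y^2    [power of a quotient]
= ((((((x^(-1))^16) / ((x^3)^4)) / ((y^2)^4)) · x^(-2)) / y^3) · y^2    [power of a power]
= ((((x^(-16) / ((x^3)^4)) / ((y^2)^4)) · x^(-2)) / y^3) · y^2    [power of a power]
= ((((x^(-16) / x^12) / ((y^2)^4)) · x^(-2)) / y^3) · y^2    [power of a power]
= (((x^(-28) / ((y^2)^4)) · x^(-2)) / y^3) · y^2    [quotient of powers]
= (((x^(-28) / y^8) · x^(-2)) / y^3) · y^2    [power of a power]
= x^(-30)·y^(-9)    [quotient of powers; product of powers]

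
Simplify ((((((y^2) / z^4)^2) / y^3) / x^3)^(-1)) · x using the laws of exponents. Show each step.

((((((y^2) / z^4)^2) / y^3) / x^3)^(-1)) · x
= ((((((y^2) / z^4)^2) / y^3)^(-1)) / ((x^3)^(-1))) · x    [power of a quotient]
= ((((((y^2) / z^4)^2)^(-1)) / ((y^3)^(-1))) / ((x^3)^(-1))) · x    [power of a quotient]
= (((((y^2) / z^4)^(-2)) / ((y^3)^(-1))) / ((x^3)^(-1))) · x    [power of a power]
= (((((y^2)^(-2)) / ((z^4)^(-2))) / ((y^3)^(-1))) / ((x^3)^(-1))) · x    [power of a quotient]
= ((((y^(-4)) / ((z^4)^(-2))) / ((y^3)^(-1))) / ((x^3)^(-1))) · x    [power of a power]
= (((y^(-4) / z^(-8)) / ((y^3)^(-1))) / ((x^3)^(-1))) · x    [power of a power]
= (((y^(-4) / z^(-8)) / y^(-3)) / ((x^3)^(-1))) · x    [power of a power]
= (((y^(-4) / z^(-8)) / y^(-3)) / x^(-3)) · x    [power of a power]
= x^4y^(-1)z^8    [quotient of powers]

x^4y^(-1)z^8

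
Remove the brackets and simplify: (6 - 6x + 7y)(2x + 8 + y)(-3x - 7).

192x² + 108x - 336 - 242xy - 434y + 36x³ - 24x²y - 21xy² - 49y²

(6 - 6x + 7y)(2x + 8 + y)(-3x - 7)
= (12x + 48 + 6y - 12x² - 48x - 6xy + 14xy + 56y + 7y²)(-3x - 7)    [distributive law]
= (-36x + 48 + 62y - 12x² + 8xy + 7y²)(-3x - 7)    [combine like terms]
= 108x² + 252x - 144x - 336 - 186xy - 434y + 36x³ + 84x² - 24x²y - 56xy - 21xy² - 49y²    [distributive law]
= 192x² + 108x - 336 - 242xy - 434y + 36x³ - 24x²y - 21xy² - 49y²    [combine like terms]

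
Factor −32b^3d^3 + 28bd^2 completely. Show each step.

−32b^3d^3 + 28bd^2
= 4(−8b^3d^3 + 7bd^2)    [factor out 4]
= 4bd^2(−8b^2d + 7)    [factor out bd^2]

4bd^2(−8b^2d + 7)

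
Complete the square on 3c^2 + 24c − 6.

3c^2 + 24c − 6
= 3(c^2 + 8c) − 6    [factor out 3 from the c-terms]
= 3(c^2 + 8c + 16 − 16) − 6    [add and subtract 16 inside the bracket]
= 3(c + 4)^2 − 48 − 6    [perfect-square identity]
= 3(c + 4)^2 − 54    [combine constants]

3(c + 4)^2 − 54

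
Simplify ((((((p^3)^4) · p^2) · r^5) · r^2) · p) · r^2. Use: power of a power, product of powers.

p^15·r^9

((((((p^3)^4) · p^2) · r^5) · r^2) · p) · r^2
= (((((p^12) · p^2) · r^5) · r^2) · p) · r^2    [power of a power]
= (((p^14 · r^5) · r^2) · p) · r^2    [product of powers]
= p^15·r^9    [product of powers]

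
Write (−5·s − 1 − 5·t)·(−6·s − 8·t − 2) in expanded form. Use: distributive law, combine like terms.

(−5·s − 1 − 5·t)·(−6·s − 8·t − 2)
= 30·s^2 + 40·s·t + 10·s + 6·s + 8·t + 2 + 30·s·t + 40·t^2 + 10·t    [distributive law]
= 30·s^2 + 70·s·t + 16·s + 18·t + 2 + 40·t^2    [combine like terms]

30·s^2 + 70·s·t + 16·s + 18·t + 2 + 40·t^2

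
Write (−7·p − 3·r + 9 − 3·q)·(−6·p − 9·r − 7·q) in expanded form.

(−7·p − 3·r + 9 − 3·q)·(−6·p − 9·r − 7·q)
= 42·p² + 63·p·r + 49·p·q + 18·p·r + 27·r² + 21·q·r − 54·p − 81·r − 63·q + 18·p·q + 27·q·r + 21·q²    [distributive law]
= 42·p² + 81·p·r + 67·p·q + 27·r² + 48·q·r − 54·p − 81·r − 63·q + 21·q²    [combine like terms]

42·p² + 81·p·r + 67·p·q + 27·r² + 48·q·r − 54·p − 81·r − 63·q + 21·q²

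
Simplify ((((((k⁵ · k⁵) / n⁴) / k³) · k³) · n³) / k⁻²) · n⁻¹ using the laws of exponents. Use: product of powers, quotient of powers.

((((((k⁵ · k⁵) / n⁴) / k³) · k³) · n³) / k⁻²) · n⁻¹
= (((((k¹⁰ / n⁴) / k³) · k³) · n³) / k⁻²) · n⁻¹    [product of powers]
= k¹²n⁻²    [quotient of powers; product of powers]

k¹²n⁻²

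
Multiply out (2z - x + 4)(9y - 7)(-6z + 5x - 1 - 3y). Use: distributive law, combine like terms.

-108yz² + 144xyz - 192yz - 54y²z + 84z² - 112xz + 182z - 45x²y + 168xy + 27xy² + 35x² - 147x + 48y - 108y² + 28

(2z - x + 4)(9y - 7)(-6z + 5x - 1 - 3y)
= (18yz - 14z - 9xy + 7x + 36y - 28)(-6z + 5x - 1 - 3y)    [distributive law]
= -108yz² + 90xyz - 18yz - 54y²z + 84z² - 70xz + 14z + 42yz + 54xyz - 45x²y + 9xy + 27xy² - 42xz + 35x² - 7x - 21xy - 216yz + 180xy - 36y - 108y² + 168z - 140x + 28 + 84y    [distributive law]
= -108yz² + 144xyz - 192yz - 54y²z + 84z² - 112xz + 182z - 45x²y + 168xy + 27xy² + 35x² - 147x + 48y - 108y² + 28    [combine like terms]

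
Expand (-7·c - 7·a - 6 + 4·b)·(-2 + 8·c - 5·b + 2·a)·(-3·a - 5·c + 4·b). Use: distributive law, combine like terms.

(-7·c - 7·a - 6 + 4·b)·(-2 + 8·c - 5·b + 2·a)·(-3·a - 5·c + 4·b)
= (14·c - 56·c^2 + 35·b·c - 14·a·c + 14·a - 56·a·c + 35·a·b - 14·a^2 + 12 - 48·c + 30·b - 12·a - 8·b + 32·b·c - 20·b^2 + 8·a·b)·(-3·a - 5·c + 4·b)    [distributive law]
= (-34·c - 56·c^2 + 67·b·c - 70·a·c + 2·a + 43·a·b - 14·a^2 + 12 + 22·b - 20·b^2)·(-3·a - 5·c + 4·b)    [combine like terms]
= 102·a·c + 170·c^2 - 136·b·c + 168·a·c^2 + 280·c^3 - 224·b·c^2 - 201·a·b·c - 335·b·c^2 + 268·b^2·c + 210·a^2·c + 350·a·c^2 - 280·a·b·c - 6·a^2 - 10·a·c + 8·a·b - 129·a^2·b - 215·a·b·c + 172·a·b^2 + 42·a^3 + 70·a^2·c - 56·a^2·b - 36·a - 60·c + 48·b - 66·a·b - 110·b·c + 88·b^2 + 60·a·b^2 + 100·b^2·c - 80·b^3    [distributive law]
= 92·a·c + 170·c^2 - 246·b·c + 518·a·c^2 + 280·c^3 - 559·b·c^2 - 696·a·b·c + 368·b^2·c + 280·a^2·c - 6·a^2 - 58·a·b - 185·a^2·b + 232·a·b^2 + 42·a^3 - 36·a - 60·c + 48·b + 88·b^2 - 80·b^3    [combine like terms]

92·a·c + 170·c^2 - 246·b·c + 518·a·c^2 + 280·c^3 - 559·b·c^2 - 696·a·b·c + 368·b^2·c + 280·a^2·c - 6·a^2 - 58·a·b - 185·a^2·b + 232·a·b^2 + 42·a^3 - 36·a - 60·c + 48·b + 88·b^2 - 80·b^3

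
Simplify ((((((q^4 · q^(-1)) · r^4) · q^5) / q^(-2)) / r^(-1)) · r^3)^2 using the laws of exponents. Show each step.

q^20r^16

((((((q^4 · q^(-1)) · r^4) · q^5) / q^(-2)) / r^(-1)) · r^3)^2
= ((((((q^4 · q^(-1)) · r^4) · q^5) / q^(-2)) / r^(-1))^2) · ((r^3)^2)    [power of a product]
= ((((((q^4 · q^(-1)) · r^4) · q^5) / q^(-2))^2) / ((r^(-1))^2)) · ((r^3)^2)    [power of a quotient]
= ((((((q^4 · q^(-1)) · r^4) · q^5)^2) / ((q^(-2))^2)) / ((r^(-1))^2)) · ((r^3)^2)    [power of a quotient]
= ((((((q^4 · q^(-1)) · r^4)^2) · ((q^5)^2)) / ((q^(-2))^2)) / ((r^(-1))^2)) · ((r^3)^2)    [power of a product]
= ((((((q^4 · q^(-1))^2) · ((r^4)^2)) · ((q^5)^2)) / ((q^(-2))^2)) / ((r^(-1))^2)) · ((r^3)^2)    [power of a product]
= (((((((q^4)^2) · ((q^(-1))^2)) · ((r^4)^2)) · ((q^5)^2)) / ((q^(-2))^2)) / ((r^(-1))^2)) · ((r^3)^2)    [power of a product]
= (((((q^8 · ((q^(-1))^2)) · ((r^4)^2)) · ((q^5)^2)) / ((q^(-2))^2)) / ((r^(-1))^2)) · ((r^3)^2)    [power of a power]
= (((((q^8 · q^(-2)) · ((r^4)^2)) · ((q^5)^2)) / ((q^(-2))^2)) / ((r^(-1))^2)) · ((r^3)^2)    [power of a power]
= ((((q^6 · ((r^4)^2)) · ((q^5)^2)) / ((q^(-2))^2)) / ((r^(-1))^2)) · ((r^3)^2)    [product of powers]
= ((((q^6 · r^8) · ((q^5)^2)) / ((q^(-2))^2)) / ((r^(-1))^2)) · ((r^3)^2)    [power of a power]
= ((((q^6 · r^8) · q^10) / ((q^(-2))^2)) / ((r^(-1))^2)) · ((r^3)^2)    [power of a power]
= ((((q^6 · r^8) · q^10) / q^(-4)) / ((r^(-1))^2)) · ((r^3)^2)    [power of a power]
= ((((q^6 · r^8) · q^10) / q^(-4)) / r^(-2)) · ((r^3)^2)    [power of a power]
= ((((q^6 · r^8) · q^10) / q^(-4)) / r^(-2)) · r^6    [power of a power]
= q^20r^16    [quotient of powers; product of powers]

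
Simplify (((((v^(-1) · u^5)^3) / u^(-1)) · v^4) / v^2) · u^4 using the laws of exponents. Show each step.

u^20v^(-1)

(((((v^(-1) · u^5)^3) / u^(-1)) · v^4) / v^2) · u^4
= ((((((v^(-1))^3) · ((u^5)^3)) / u^(-1)) · v^4) / v^2) · u^4    [power of a product]
= ((((v^(-3) · ((u^5)^3)) / u^(-1)) · v^4) / v^2) · u^4    [power of a power]
= ((((v^(-3) · u^15) / u^(-1)) · v^4) / v^2) · u^4    [power of a power]
= u^20v^(-1)    [quotient of powers; product of powers]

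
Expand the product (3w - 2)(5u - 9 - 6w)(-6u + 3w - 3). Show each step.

(3w - 2)(5u - 9 - 6w)(-6u + 3w - 3)
= (15uw - 27w - 18w^2 - 10u + 18 + 12w)(-6u + 3w - 3)    [distributive law]
= (15uw - 15w - 18w^2 - 10u + 18)(-6u + 3w - 3)    [combine like terms]
= -90u^2w + 45uw^2 - 45uw + 90uw - 45w^2 + 45w + 108uw^2 - 54w^3 + 54w^2 + 60u^2 - 30uw + 30u - 108u + 54w - 54    [distributive law]
= -90u^2w + 153uw^2 + 15uw + 9w^2 + 99w - 54w^3 + 60u^2 - 78u - 54    [combine like terms]

-90u^2w + 153uw^2 + 15uw + 9w^2 + 99w - 54w^3 + 60u^2 - 78u - 54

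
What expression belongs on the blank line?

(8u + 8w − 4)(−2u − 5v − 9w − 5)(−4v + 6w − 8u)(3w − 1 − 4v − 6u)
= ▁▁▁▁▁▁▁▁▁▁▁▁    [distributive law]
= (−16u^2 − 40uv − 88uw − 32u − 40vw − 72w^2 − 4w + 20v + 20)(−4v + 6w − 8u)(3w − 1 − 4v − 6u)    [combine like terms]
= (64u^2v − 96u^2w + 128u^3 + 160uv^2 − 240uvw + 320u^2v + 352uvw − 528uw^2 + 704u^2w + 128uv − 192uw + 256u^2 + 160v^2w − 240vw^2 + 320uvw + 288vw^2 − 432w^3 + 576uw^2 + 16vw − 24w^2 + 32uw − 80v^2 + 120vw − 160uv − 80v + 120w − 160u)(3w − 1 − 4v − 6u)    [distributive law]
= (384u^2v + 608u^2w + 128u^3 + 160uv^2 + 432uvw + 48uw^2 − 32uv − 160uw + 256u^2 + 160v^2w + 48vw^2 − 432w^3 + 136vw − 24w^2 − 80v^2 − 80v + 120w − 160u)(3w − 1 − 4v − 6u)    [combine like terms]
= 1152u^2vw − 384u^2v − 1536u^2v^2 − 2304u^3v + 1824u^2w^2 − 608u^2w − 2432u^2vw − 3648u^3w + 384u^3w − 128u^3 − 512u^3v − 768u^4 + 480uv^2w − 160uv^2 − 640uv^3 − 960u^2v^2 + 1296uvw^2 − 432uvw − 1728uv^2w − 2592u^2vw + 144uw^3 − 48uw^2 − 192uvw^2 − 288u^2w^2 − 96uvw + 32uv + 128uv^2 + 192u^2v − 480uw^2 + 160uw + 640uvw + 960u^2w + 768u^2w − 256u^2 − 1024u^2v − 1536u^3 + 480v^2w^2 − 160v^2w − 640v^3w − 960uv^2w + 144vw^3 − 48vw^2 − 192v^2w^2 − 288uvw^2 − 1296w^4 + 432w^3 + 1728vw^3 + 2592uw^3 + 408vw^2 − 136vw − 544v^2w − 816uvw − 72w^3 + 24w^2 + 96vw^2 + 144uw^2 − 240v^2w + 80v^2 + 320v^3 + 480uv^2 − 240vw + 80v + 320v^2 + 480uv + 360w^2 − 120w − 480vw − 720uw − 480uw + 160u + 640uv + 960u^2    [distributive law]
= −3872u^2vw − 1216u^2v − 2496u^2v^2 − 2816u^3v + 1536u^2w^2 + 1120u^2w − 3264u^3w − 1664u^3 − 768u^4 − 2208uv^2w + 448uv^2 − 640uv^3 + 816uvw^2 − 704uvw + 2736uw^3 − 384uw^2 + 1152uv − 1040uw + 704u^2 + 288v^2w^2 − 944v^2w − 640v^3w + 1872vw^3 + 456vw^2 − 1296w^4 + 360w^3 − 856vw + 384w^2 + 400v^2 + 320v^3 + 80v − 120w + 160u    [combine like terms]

After distributive law, the bracketed line is:

(−16u^2 − 40uv − 72uw − 40u − 16uw − 40vw − 72w^2 − 40w + 8u + 20v + 36w + 20)(−4v + 6w − 8u)(3w − 1 − 4v − 6u)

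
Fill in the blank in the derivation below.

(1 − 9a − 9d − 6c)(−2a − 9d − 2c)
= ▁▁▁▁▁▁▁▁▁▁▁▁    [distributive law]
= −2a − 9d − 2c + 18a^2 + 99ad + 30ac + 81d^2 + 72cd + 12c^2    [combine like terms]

Applying distributive law to the line above:

−2a − 9d − 2c + 18a^2 + 81ad + 18ac + 18ad + 81d^2 + 18cd + 12ac + 54cd + 12c^2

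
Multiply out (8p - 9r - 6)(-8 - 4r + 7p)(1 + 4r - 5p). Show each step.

(8p - 9r - 6)(-8 - 4r + 7p)(1 + 4r - 5p)
= (-64p - 32pr + 56p² + 72r + 36r² - 63pr + 48 + 24r - 42p)(1 + 4r - 5p)    [distributive law]
= (-106p - 95pr + 56p² + 96r + 36r² + 48)(1 + 4r - 5p)    [combine like terms]
= -106p - 424pr + 530p² - 95pr - 380pr² + 475p²r + 56p² + 224p²r - 280p³ + 96r + 384r² - 480pr + 36r² + 144r³ - 180pr² + 48 + 192r - 240p    [distributive law]
= -346p - 999pr + 586p² - 560pr² + 699p²r - 280p³ + 288r + 420r² + 144r³ + 48    [combine like terms]

-346p - 999pr + 586p² - 560pr² + 699p²r - 280p³ + 288r + 420r² + 144r³ + 48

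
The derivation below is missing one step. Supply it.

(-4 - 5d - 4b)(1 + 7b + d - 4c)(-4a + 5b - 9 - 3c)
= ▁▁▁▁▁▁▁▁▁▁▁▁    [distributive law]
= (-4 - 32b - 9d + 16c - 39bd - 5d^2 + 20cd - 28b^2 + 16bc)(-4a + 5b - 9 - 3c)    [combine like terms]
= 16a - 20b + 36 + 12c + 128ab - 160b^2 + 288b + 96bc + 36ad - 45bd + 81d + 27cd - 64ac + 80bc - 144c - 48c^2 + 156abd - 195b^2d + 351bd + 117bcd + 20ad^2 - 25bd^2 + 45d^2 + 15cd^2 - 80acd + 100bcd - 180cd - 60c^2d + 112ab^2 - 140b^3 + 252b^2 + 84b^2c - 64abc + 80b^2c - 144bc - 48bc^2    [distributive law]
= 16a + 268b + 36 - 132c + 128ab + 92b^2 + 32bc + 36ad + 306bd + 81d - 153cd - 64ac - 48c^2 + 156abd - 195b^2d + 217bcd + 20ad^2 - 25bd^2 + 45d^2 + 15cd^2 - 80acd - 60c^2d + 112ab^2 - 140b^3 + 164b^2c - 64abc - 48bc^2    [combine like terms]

Applying distributive law to the line above:

(-4 - 28b - 4d + 16c - 5d - 35bd - 5d^2 + 20cd - 4b - 28b^2 - 4bd + 16bc)(-4a + 5b - 9 - 3c)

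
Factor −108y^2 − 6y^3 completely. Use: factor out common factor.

−108y^2 − 6y^3
= 6(−18y^2 − y^3)    [factor out 6]
= 6y^2(−18 − y)    [factor out y^2]

6y^2(−18 − y)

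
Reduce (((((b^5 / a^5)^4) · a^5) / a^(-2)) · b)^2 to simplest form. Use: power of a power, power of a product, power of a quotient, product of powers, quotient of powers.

a^(-26)b^42

(((((b^5 / a^5)^4) · a^5) / a^(-2)) · b)^2
= (((((b^5 / a^5)^4) · a^5) / a^(-2))^2) · (b^2)    [power of a product]
= (((((b^5 / a^5)^4) · a^5)^2) / ((a^(-2))^2)) · (b^2)    [power of a quotient]
= (((((b^5 / a^5)^4)^2) · ((a^5)^2)) / ((a^(-2))^2)) · (b^2)    [power of a product]
= ((((b^5 / a^5)^8) · ((a^5)^2)) / ((a^(-2))^2)) · (b^2)    [power of a power]
= (((((b^5)^8) / ((a^5)^8)) · ((a^5)^2)) / ((a^(-2))^2)) · (b^2)    [power of a quotient]
= (((b^40 / ((a^5)^8)) · ((a^5)^2)) / ((a^(-2))^2)) · (b^2)    [power of a power]
= (((b^40 / a^40) · ((a^5)^2)) / ((a^(-2))^2)) · (b^2)    [power of a power]
= (((b^40 / a^40) · a^10) / ((a^(-2))^2)) · (b^2)    [power of a power]
= (((b^40 / a^40) · a^10) / a^(-4)) · (b^2)    [power of a power]
= a^(-26)b^42    [quotient of powers; product of powers]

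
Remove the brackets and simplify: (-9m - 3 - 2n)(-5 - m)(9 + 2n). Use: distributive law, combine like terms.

(-9m - 3 - 2n)(-5 - m)(9 + 2n)
= (45m + 9m² + 15 + 3m + 10n + 2mn)(9 + 2n)    [distributive law]
= (48m + 9m² + 15 + 10n + 2mn)(9 + 2n)    [combine like terms]
= 432m + 96mn + 81m² + 18m²n + 135 + 30n + 90n + 20n² + 18mn + 4mn²    [distributive law]
= 432m + 114mn + 81m² + 18m²n + 135 + 120n + 20n² + 4mn²    [combine like terms]

432m + 114mn + 81m² + 18m²n + 135 + 120n + 20n² + 4mn²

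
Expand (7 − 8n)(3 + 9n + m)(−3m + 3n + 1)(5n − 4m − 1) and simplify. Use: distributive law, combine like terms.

−584mn + 245m^2 − 28m + 465n^2 + 3n − 21 − 892mn^2 + 287m^2n + 441n^3 + 84m^3 + 1824mn^3 − 648m^2n^2 − 1080n^4 − 96m^3n

(7 − 8n)(3 + 9n + m)(−3m + 3n + 1)(5n − 4m − 1)
= (21 + 63n + 7m − 24n − 72n^2 − 8mn)(−3m + 3n + 1)(5n − 4m − 1)    [distributive law]
= (21 + 39n + 7m − 72n^2 − 8mn)(−3m + 3n + 1)(5n − 4m − 1)    [combine like terms]
= (−63m + 63n + 21 − 117mn + 117n^2 + 39n − 21m^2 + 21mn + 7m + 216mn^2 − 216n^3 − 72n^2 + 24m^2n − 24mn^2 − 8mn)(5n − 4m − 1)    [distributive law]
= (−56m + 102n + 21 − 104mn + 45n^2 − 21m^2 + 192mn^2 − 216n^3 + 24m^2n)(5n − 4m − 1)    [combine like terms]
= −280mn + 224m^2 + 56m + 510n^2 − 408mn − 102n + 105n − 84m − 21 − 520mn^2 + 416m^2n + 104mn + 225n^3 − 180mn^2 − 45n^2 − 105m^2n + 84m^3 + 21m^2 + 960mn^3 − 768m^2n^2 − 192mn^2 − 1080n^4 + 864mn^3 + 216n^3 + 120m^2n^2 − 96m^3n − 24m^2n    [distributive law]
= −584mn + 245m^2 − 28m + 465n^2 + 3n − 21 − 892mn^2 + 287m^2n + 441n^3 + 84m^3 + 1824mn^3 − 648m^2n^2 − 1080n^4 − 96m^3n    [combine like terms]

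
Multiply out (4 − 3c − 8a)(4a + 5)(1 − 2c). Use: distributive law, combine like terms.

(4 − 3c − 8a)(4a + 5)(1 − 2c)
= (16a + 20 − 12ac − 15c − 32a^2 − 40a)(1 − 2c)    [distributive law]
= (−24a + 20 − 12ac − 15c − 32a^2)(1 − 2c)    [combine like terms]
= −24a + 48ac + 20 − 40c − 12ac + 24ac^2 − 15c + 30c^2 − 32a^2 + 64a^2c    [distributive law]
= −24a + 36ac + 20 − 55c + 24ac^2 + 30c^2 − 32a^2 + 64a^2c    [combine like terms]

−24a + 36ac + 20 − 55c + 24ac^2 + 30c^2 − 32a^2 + 64a^2c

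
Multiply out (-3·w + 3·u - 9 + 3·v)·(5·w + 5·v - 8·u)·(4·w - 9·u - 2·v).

-60·w^3 + 291·u·w^2 + 30·v·w^2 - 447·u^2·w - 114·u·v·w + 129·u^2·v - 117·u·v^2 + 216·u^3 - 180·w^2 + 693·u·w - 90·v·w + 261·u·v + 90·v^2 - 648·u^2 + 60·v^2·w - 30·v^3

(-3·w + 3·u - 9 + 3·v)·(5·w + 5·v - 8·u)·(4·w - 9·u - 2·v)
= (-15·w^2 - 15·v·w + 24·u·w + 15·u·w + 15·u·v - 24·u^2 - 45·w - 45·v + 72·u + 15·v·w + 15·v^2 - 24·u·v)·(4·w - 9·u - 2·v)    [distributive law]
= (-15·w^2 + 39·u·w - 9·u·v - 24·u^2 - 45·w - 45·v + 72·u + 15·v^2)·(4·w - 9·u - 2·v)    [combine like terms]
= -60·w^3 + 135·u·w^2 + 30·v·w^2 + 156·u·w^2 - 351·u^2·w - 78·u·v·w - 36·u·v·w + 81·u^2·v + 18·u·v^2 - 96·u^2·w + 216·u^3 + 48·u^2·v - 180·w^2 + 405·u·w + 90·v·w - 180·v·w + 405·u·v + 90·v^2 + 288·u·w - 648·u^2 - 144·u·v + 60·v^2·w - 135·u·v^2 - 30·v^3    [distributive law]
= -60·w^3 + 291·u·w^2 + 30·v·w^2 - 447·u^2·w - 114·u·v·w + 129·u^2·v - 117·u·v^2 + 216·u^3 - 180·w^2 + 693·u·w - 90·v·w + 261·u·v + 90·v^2 - 648·u^2 + 60·v^2·w - 30·v^3    [combine like terms]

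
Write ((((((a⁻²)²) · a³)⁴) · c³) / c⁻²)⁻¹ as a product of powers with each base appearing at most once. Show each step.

((((((a⁻²)²) · a³)⁴) · c³) / c⁻²)⁻¹
= ((((((a⁻²)²) · a³)⁴) · c³)⁻¹) / ((c⁻²)⁻¹)    [power of a quotient]
= ((((((a⁻²)²) · a³)⁴)⁻¹) · ((c³)⁻¹)) / ((c⁻²)⁻¹)    [power of a product]
= (((((a⁻²)²) · a³)⁻⁴) · ((c³)⁻¹)) / ((c⁻²)⁻¹)    [power of a power]
= (((((a⁻²)²)⁻⁴) · ((a³)⁻⁴)) · ((c³)⁻¹)) / ((c⁻²)⁻¹)    [power of a product]
= ((((a⁻²)⁻⁸) · ((a³)⁻⁴)) · ((c³)⁻¹)) / ((c⁻²)⁻¹)    [power of a power]
= ((a¹⁶ · ((a³)⁻⁴)) · ((c³)⁻¹)) / ((c⁻²)⁻¹)    [power of a power]
= ((a¹⁶ · a⁻¹²) · ((c³)⁻¹)) / ((c⁻²)⁻¹)    [power of a power]
= (a⁴ · ((c³)⁻¹)) / ((c⁻²)⁻¹)    [product of powers]
= (a⁴ · c⁻³) / ((c⁻²)⁻¹)    [power of a power]
= (a⁴ · c⁻³) / c²    [power of a power]
= a⁴c⁻⁵    [quotient of powers]

a⁴c⁻⁵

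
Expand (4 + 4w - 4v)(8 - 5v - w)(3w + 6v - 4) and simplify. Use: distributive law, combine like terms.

-16w + 400v - 128 + 76vw - 392v² + 100w² - 72vw² - 36v²w - 12w³ + 120v³

(4 + 4w - 4v)(8 - 5v - w)(3w + 6v - 4)
= (32 - 20v - 4w + 32w - 20vw - 4w² - 32v + 20v² + 4vw)(3w + 6v - 4)    [distributive law]
= (32 - 52v + 28w - 16vw - 4w² + 20v²)(3w + 6v - 4)    [combine like terms]
= 96w + 192v - 128 - 156vw - 312v² + 208v + 84w² + 168vw - 112w - 48vw² - 96v²w + 64vw - 12w³ - 24vw² + 16w² + 60v²w + 120v³ - 80v²    [distributive law]
= -16w + 400v - 128 + 76vw - 392v² + 100w² - 72vw² - 36v²w - 12w³ + 120v³    [combine like terms]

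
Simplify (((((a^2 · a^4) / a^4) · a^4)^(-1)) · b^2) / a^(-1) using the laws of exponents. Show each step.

a^(-5)b^2

(((((a^2 · a^4) / a^4) · a^4)^(-1)) · b^2) / a^(-1)
= (((((a^2 · a^4) / a^4)^(-1)) · ((a^4)^(-1))) · b^2) / a^(-1)    [power of a product]
= (((((a^2 · a^4)^(-1)) / ((a^4)^(-1))) · ((a^4)^(-1))) · b^2) / a^(-1)    [power of a quotient]
= ((((((a^2)^(-1)) · ((a^4)^(-1))) / ((a^4)^(-1))) · ((a^4)^(-1))) · b^2) / a^(-1)    [power of a product]
= ((((a^(-2) · ((a^4)^(-1))) / ((a^4)^(-1))) · ((a^4)^(-1))) · b^2) / a^(-1)    [power of a power]
= ((((a^(-2) · a^(-4)) / ((a^4)^(-1))) · ((a^4)^(-1))) · b^2) / a^(-1)    [power of a power]
= (((a^(-6) / ((a^4)^(-1))) · ((a^4)^(-1))) · b^2) / a^(-1)    [product of powers]
= (((a^(-6) / a^(-4)) · ((a^4)^(-1))) · b^2) / a^(-1)    [power of a power]
= ((a^(-2) · ((a^4)^(-1))) · b^2) / a^(-1)    [quotient of powers]
= ((a^(-2) · a^(-4)) · b^2) / a^(-1)    [power of a power]
= (a^(-6) · b^2) / a^(-1)    [product of powers]
= a^(-5)b^2    [quotient of powers]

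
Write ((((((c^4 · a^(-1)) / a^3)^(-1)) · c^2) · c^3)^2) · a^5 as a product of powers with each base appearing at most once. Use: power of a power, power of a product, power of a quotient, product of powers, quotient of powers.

((((((c^4 · a^(-1)) / a^3)^(-1)) · c^2) · c^3)^2) · a^5
= ((((((c^4 · a^(-1)) / a^3)^(-1)) · c^2)^2) · ((c^3)^2)) · a^5    [power of a product]
= ((((((c^4 · a^(-1)) / a^3)^(-1))^2) · ((c^2)^2)) · ((c^3)^2)) · a^5    [power of a product]
= (((((c^4 · a^(-1)) / a^3)^(-2)) · ((c^2)^2)) · ((c^3)^2)) · a^5    [power of a power]
= (((((c^4 · a^(-1))^(-2)) / ((a^3)^(-2))) · ((c^2)^2)) · ((c^3)^2)) · a^5    [power of a quotient]
= ((((((c^4)^(-2)) · ((a^(-1))^(-2))) / ((a^3)^(-2))) · ((c^2)^2)) · ((c^3)^2)) · a^5    [power of a product]
= ((((c^(-8) · ((a^(-1))^(-2))) / ((a^3)^(-2))) · ((c^2)^2)) · ((c^3)^2)) · a^5    [power of a power]
= ((((c^(-8) · a^2) / ((a^3)^(-2))) · ((c^2)^2)) · ((c^3)^2)) · a^5    [power of a power]
= ((((c^(-8) · a^2) / a^(-6)) · ((c^2)^2)) · ((c^3)^2)) · a^5    [power of a power]
= ((((c^(-8) · a^2) / a^(-6)) · c^4) · ((c^3)^2)) · a^5    [power of a power]
= ((((c^(-8) · a^2) / a^(-6)) · c^4) · c^6) · a^5    [power of a power]
= a^13c^2    [quotient of powers; product of powers]

a^13c^2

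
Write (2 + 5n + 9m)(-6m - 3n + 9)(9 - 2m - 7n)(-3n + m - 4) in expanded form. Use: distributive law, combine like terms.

2766mn + 3081m² - 2178m - 1170m²n - 1056m³ + 1098mn² + 957n² - 1386n + 804n³ - 648 - 1047m²n² + 168m³n - 1182mn³ - 315n⁴ + 108m⁴

(2 + 5n + 9m)(-6m - 3n + 9)(9 - 2m - 7n)(-3n + m - 4)
= (-12m - 6n + 18 - 30mn - 15n² + 45n - 54m² - 27mn + 81m)(9 - 2m - 7n)(-3n + m - 4)    [distributive law]
= (69m + 39n + 18 - 57mn - 15n² - 54m²)(9 - 2m - 7n)(-3n + m - 4)    [combine like terms]
= (621m - 138m² - 483mn + 351n - 78mn - 273n² + 162 - 36m - 126n - 513mn + 114m²n + 399mn² - 135n² + 30mn² + 105n³ - 486m² + 108m³ + 378m²n)(-3n + m - 4)    [distributive law]
= (585m - 624m² - 1074mn + 225n - 408n² + 162 + 492m²n + 429mn² + 105n³ + 108m³)(-3n + m - 4)    [combine like terms]
= -1755mn + 585m² - 2340m + 1872m²n - 624m³ + 2496m² + 3222mn² - 1074m²n + 4296mn - 675n² + 225mn - 900n + 1224n³ - 408mn² + 1632n² - 486n + 162m - 648 - 1476m²n² + 492m³n - 1968m²n - 1287mn³ + 429m²n² - 1716mn² - 315n⁴ + 105mn³ - 420n³ - 324m³n + 108m⁴ - 432m³    [distributive law]
= 2766mn + 3081m² - 2178m - 1170m²n - 1056m³ + 1098mn² + 957n² - 1386n + 804n³ - 648 - 1047m²n² + 168m³n - 1182mn³ - 315n⁴ + 108m⁴    [combine like terms]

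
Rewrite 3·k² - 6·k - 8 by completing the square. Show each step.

3·k² - 6·k - 8
= 3(k² - 2·k) - 8    [factor out 3 from the k-terms]
= 3(k² - 2·k + 1 - 1) - 8    [add and subtract 1 inside the bracket]
= 3(k - 1)² - 3 - 8    [perfect-square identity]
= 3(k - 1)² - 11    [combine constants]

3(k - 1)² - 11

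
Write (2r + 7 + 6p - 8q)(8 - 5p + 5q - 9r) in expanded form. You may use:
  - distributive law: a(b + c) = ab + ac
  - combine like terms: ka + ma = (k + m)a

(2r + 7 + 6p - 8q)(8 - 5p + 5q - 9r)
= 16r - 10pr + 10qr - 18r² + 56 - 35p + 35q - 63r + 48p - 30p² + 30pq - 54pr - 64q + 40pq - 40q² + 72qr    [distributive law]
= -47r - 64pr + 82qr - 18r² + 56 + 13p - 29q - 30p² + 70pq - 40q²    [combine like terms]

-47r - 64pr + 82qr - 18r² + 56 + 13p - 29q - 30p² + 70pq - 40q²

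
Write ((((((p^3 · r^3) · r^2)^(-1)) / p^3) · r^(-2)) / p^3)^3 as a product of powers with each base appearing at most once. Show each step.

p^(-27)r^(-21)

((((((p^3 · r^3) · r^2)^(-1)) / p^3) · r^(-2)) / p^3)^3
= ((((((p^3 · r^3) · r^2)^(-1)) / p^3) · r^(-2))^3) / ((p^3)^3)    [power of a quotient]
= ((((((p^3 · r^3) · r^2)^(-1)) / p^3)^3) · ((r^(-2))^3)) / ((p^3)^3)    [power of a product]
= ((((((p^3 · r^3) · r^2)^(-1))^3) / ((p^3)^3)) · ((r^(-2))^3)) / ((p^3)^3)    [power of a quotient]
= (((((p^3 · r^3) · r^2)^(-3)) / ((p^3)^3)) · ((r^(-2))^3)) / ((p^3)^3)    [power of a power]
= (((((p^3 · r^3)^(-3)) · ((r^2)^(-3))) / ((p^3)^3)) · ((r^(-2))^3)) / ((p^3)^3)    [power of a product]
= ((((((p^3)^(-3)) · ((r^3)^(-3))) · ((r^2)^(-3))) / ((p^3)^3)) · ((r^(-2))^3)) / ((p^3)^3)    [power of a product]
= ((((p^(-9) · ((r^3)^(-3))) · ((r^2)^(-3))) / ((p^3)^3)) · ((r^(-2))^3)) / ((p^3)^3)    [power of a power]
= ((((p^(-9) · r^(-9)) · ((r^2)^(-3))) / ((p^3)^3)) · ((r^(-2))^3)) / ((p^3)^3)    [power of a power]
= ((((p^(-9) · r^(-9)) · r^(-6)) / ((p^3)^3)) · ((r^(-2))^3)) / ((p^3)^3)    [power of a power]
= ((((p^(-9) · r^(-9)) · r^(-6)) / p^9) · ((r^(-2))^3)) / ((p^3)^3)    [power of a power]
= ((((p^(-9) · r^(-9)) · r^(-6)) / p^9) · r^(-6)) / ((p^3)^3)    [power of a power]
= ((((p^(-9) · r^(-9)) · r^(-6)) / p^9) · r^(-6)) / p^9    [power of a power]
= p^(-27)r^(-21)    [quotient of powers; product of powers]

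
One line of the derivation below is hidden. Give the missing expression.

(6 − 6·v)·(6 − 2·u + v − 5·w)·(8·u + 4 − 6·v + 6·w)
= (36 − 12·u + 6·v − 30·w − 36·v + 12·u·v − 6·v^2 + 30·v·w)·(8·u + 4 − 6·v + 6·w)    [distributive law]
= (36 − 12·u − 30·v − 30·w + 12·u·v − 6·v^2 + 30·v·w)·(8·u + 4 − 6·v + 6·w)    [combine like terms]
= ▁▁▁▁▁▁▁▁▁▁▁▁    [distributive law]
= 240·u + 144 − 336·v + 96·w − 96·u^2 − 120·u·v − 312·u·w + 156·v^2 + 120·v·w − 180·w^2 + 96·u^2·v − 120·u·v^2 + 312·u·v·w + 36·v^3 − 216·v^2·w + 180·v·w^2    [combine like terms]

After distributive law, the bracketed line is:

288·u + 144 − 216·v + 216·w − 96·u^2 − 48·u + 72·u·v − 72·u·w − 240·u·v − 120·v + 180·v^2 − 180·v·w − 240·u·w − 120·w + 180·v·w − 180·w^2 + 96·u^2·v + 48·u·v − 72·u·v^2 + 72·u·v·w − 48·u·v^2 − 24·v^2 + 36·v^3 − 36·v^2·w + 240·u·v·w + 120·v·w − 180·v^2·w + 180·v·w^2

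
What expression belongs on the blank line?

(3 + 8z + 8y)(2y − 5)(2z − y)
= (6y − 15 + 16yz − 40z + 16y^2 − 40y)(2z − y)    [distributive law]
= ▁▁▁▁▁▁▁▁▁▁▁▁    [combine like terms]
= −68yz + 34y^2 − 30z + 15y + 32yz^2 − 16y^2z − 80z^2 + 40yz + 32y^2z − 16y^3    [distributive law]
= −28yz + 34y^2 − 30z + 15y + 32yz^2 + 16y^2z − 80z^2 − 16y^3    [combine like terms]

After combine like terms, the bracketed line is:

(−34y − 15 + 16yz − 40z + 16y^2)(2z − y)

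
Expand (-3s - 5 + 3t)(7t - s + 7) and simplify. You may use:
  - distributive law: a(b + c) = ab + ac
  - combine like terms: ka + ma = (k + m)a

(-3s - 5 + 3t)(7t - s + 7)
= -21st + 3s^2 - 21s - 35t + 5s - 35 + 21t^2 - 3st + 21t    [distributive law]
= -24st + 3s^2 - 16s - 14t - 35 + 21t^2    [combine like terms]

-24st + 3s^2 - 16s - 14t - 35 + 21t^2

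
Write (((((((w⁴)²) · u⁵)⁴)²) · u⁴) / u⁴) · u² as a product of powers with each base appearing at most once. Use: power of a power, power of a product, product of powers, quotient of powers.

u⁴²·w⁶⁴

(((((((w⁴)²) · u⁵)⁴)²) · u⁴) / u⁴) · u²
= ((((((w⁴)²) · u⁵)⁸) · u⁴) / u⁴) · u²    [power of a power]
= ((((((w⁴)²)⁸) · ((u⁵)⁸)) · u⁴) / u⁴) · u²    [power of a product]
= (((((w⁴)¹⁶) · ((u⁵)⁸)) · u⁴) / u⁴) · u²    [power of a power]
= (((w⁶⁴ · ((u⁵)⁸)) · u⁴) / u⁴) · u²    [power of a power]
= (((w⁶⁴ · u⁴⁰) · u⁴) / u⁴) · u²    [power of a power]
= u⁴²·w⁶⁴    [quotient of powers; product of powers]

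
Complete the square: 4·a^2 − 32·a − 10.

4(a − 4)^2 − 74

4·a^2 − 32·a − 10
= 4(a^2 − 8·a) − 10    [factor out 4 from the a-terms]
= 4(a^2 − 8·a + 16 − 16) − 10    [add and subtract 16 inside the bracket]
= 4(a − 4)^2 − 64 − 10    [perfect-square identity]
= 4(a − 4)^2 − 74    [combine constants]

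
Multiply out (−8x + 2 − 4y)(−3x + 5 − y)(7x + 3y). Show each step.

(−8x + 2 − 4y)(−3x + 5 − y)(7x + 3y)
= (24x^2 − 40x + 8xy − 6x + 10 − 2y + 12xy − 20y + 4y^2)(7x + 3y)    [distributive law]
= (24x^2 − 46x + 20xy + 10 − 22y + 4y^2)(7x + 3y)    [combine like terms]
= 168x^3 + 72x^2y − 322x^2 − 138xy + 140x^2y + 60xy^2 + 70x + 30y − 154xy − 66y^2 + 28xy^2 + 12y^3    [distributive law]
= 168x^3 + 212x^2y − 322x^2 − 292xy + 88xy^2 + 70x + 30y − 66y^2 + 12y^3    [combine like terms]

168x^3 + 212x^2y − 322x^2 − 292xy + 88xy^2 + 70x + 30y − 66y^2 + 12y^3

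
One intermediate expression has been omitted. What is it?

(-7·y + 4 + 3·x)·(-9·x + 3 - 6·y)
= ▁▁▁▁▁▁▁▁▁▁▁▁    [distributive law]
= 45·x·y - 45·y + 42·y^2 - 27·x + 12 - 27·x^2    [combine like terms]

By distributive law:

63·x·y - 21·y + 42·y^2 - 36·x + 12 - 24·y - 27·x^2 + 9·x - 18·x·y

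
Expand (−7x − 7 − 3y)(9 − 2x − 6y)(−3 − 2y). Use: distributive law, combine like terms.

(−7x − 7 − 3y)(9 − 2x − 6y)(−3 − 2y)
= (−63x + 14x^2 + 42xy − 63 + 14x + 42y − 27y + 6xy + 18y^2)(−3 − 2y)    [distributive law]
= (−49x + 14x^2 + 48xy − 63 + 15y + 18y^2)(−3 − 2y)    [combine like terms]
= 147x + 98xy − 42x^2 − 28x^2y − 144xy − 96xy^2 + 189 + 126y − 45y − 30y^2 − 54y^2 − 36y^3    [distributive law]
= 147x − 46xy − 42x^2 − 28x^2y − 96xy^2 + 189 + 81y − 84y^2 − 36y^3    [combine like terms]

147x − 46xy − 42x^2 − 28x^2y − 96xy^2 + 189 + 81y − 84y^2 − 36y^3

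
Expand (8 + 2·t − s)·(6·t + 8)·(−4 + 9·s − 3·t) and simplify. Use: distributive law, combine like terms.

(8 + 2·t − s)·(6·t + 8)·(−4 + 9·s − 3·t)
= (48·t + 64 + 12·t² + 16·t − 6·s·t − 8·s)·(−4 + 9·s − 3·t)    [distributive law]
= (64·t + 64 + 12·t² − 6·s·t − 8·s)·(−4 + 9·s − 3·t)    [combine like terms]
= −256·t + 576·s·t − 192·t² − 256 + 576·s − 192·t − 48·t² + 108·s·t² − 36·t³ + 24·s·t − 54·s²·t + 18·s·t² + 32·s − 72·s² + 24·s·t    [distributive law]
= −448·t + 624·s·t − 240·t² − 256 + 608·s + 126·s·t² − 36·t³ − 54·s²·t − 72·s²    [combine like terms]

−448·t + 624·s·t − 240·t² − 256 + 608·s + 126·s·t² − 36·t³ − 54·s²·t − 72·s²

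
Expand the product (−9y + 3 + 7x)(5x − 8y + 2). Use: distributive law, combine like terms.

(−9y + 3 + 7x)(5x − 8y + 2)
= −45xy + 72y^2 − 18y + 15x − 24y + 6 + 35x^2 − 56xy + 14x    [distributive law]
= −101xy + 72y^2 − 42y + 29x + 6 + 35x^2    [combine like terms]

−101xy + 72y^2 − 42y + 29x + 6 + 35x^2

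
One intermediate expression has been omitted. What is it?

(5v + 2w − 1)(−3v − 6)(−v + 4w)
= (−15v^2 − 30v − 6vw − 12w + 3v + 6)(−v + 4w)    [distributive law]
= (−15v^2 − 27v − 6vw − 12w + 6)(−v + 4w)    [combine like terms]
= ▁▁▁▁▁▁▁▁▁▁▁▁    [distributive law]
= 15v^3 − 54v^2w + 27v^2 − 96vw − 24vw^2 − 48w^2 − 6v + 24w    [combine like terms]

Applying distributive law to the line above:

15v^3 − 60v^2w + 27v^2 − 108vw + 6v^2w − 24vw^2 + 12vw − 48w^2 − 6v + 24w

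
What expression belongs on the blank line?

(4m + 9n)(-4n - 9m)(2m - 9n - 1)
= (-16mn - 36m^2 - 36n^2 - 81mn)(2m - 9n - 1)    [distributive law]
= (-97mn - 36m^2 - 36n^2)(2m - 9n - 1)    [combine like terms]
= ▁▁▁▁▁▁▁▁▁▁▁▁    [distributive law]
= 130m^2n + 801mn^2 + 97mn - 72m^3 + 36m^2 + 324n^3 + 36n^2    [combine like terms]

By distributive law:

-194m^2n + 873mn^2 + 97mn - 72m^3 + 324m^2n + 36m^2 - 72mn^2 + 324n^3 + 36n^2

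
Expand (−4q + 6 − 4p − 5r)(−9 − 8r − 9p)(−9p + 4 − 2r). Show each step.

−180pq + 144q + 56qr − 360pqr − 64qr^2 − 324p^2q + 414p − 216 + 96r + 371pr + 166r^2 + 306p^2 − 765p^2r − 514pr^2 − 324p^3 − 80r^3

(−4q + 6 − 4p − 5r)(−9 − 8r − 9p)(−9p + 4 − 2r)
= (36q + 32qr + 36pq − 54 − 48r − 54p + 36p + 32pr + 36p^2 + 45r + 40r^2 + 45pr)(−9p + 4 − 2r)    [distributive law]
= (36q + 32qr + 36pq − 54 − 3r − 18p + 77pr + 36p^2 + 40r^2)(−9p + 4 − 2r)    [combine like terms]
= −324pq + 144q − 72qr − 288pqr + 128qr − 64qr^2 − 324p^2q + 144pq − 72pqr + 486p − 216 + 108r + 27pr − 12r + 6r^2 + 162p^2 − 72p + 36pr − 693p^2r + 308pr − 154pr^2 − 324p^3 + 144p^2 − 72p^2r − 360pr^2 + 160r^2 − 80r^3    [distributive law]
= −180pq + 144q + 56qr − 360pqr − 64qr^2 − 324p^2q + 414p − 216 + 96r + 371pr + 166r^2 + 306p^2 − 765p^2r − 514pr^2 − 324p^3 − 80r^3    [combine like terms]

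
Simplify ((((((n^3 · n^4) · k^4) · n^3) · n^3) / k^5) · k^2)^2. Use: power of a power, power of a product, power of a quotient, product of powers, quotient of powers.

k^2n^26

((((((n^3 · n^4) · k^4) · n^3) · n^3) / k^5) · k^2)^2
= ((((((n^3 · n^4) · k^4) · n^3) · n^3) / k^5)^2) · ((k^2)^2)    [power of a product]
= ((((((n^3 · n^4) · k^4) · n^3) · n^3)^2) / ((k^5)^2)) · ((k^2)^2)    [power of a quotient]
= ((((((n^3 · n^4) · k^4) · n^3)^2) · ((n^3)^2)) / ((k^5)^2)) · ((k^2)^2)    [power of a product]
= ((((((n^3 · n^4) · k^4)^2) · ((n^3)^2)) · ((n^3)^2)) / ((k^5)^2)) · ((k^2)^2)    [power of a product]
= ((((((n^3 · n^4)^2) · ((k^4)^2)) · ((n^3)^2)) · ((n^3)^2)) / ((k^5)^2)) · ((k^2)^2)    [power of a product]
= (((((((n^3)^2) · ((n^4)^2)) · ((k^4)^2)) · ((n^3)^2)) · ((n^3)^2)) / ((k^5)^2)) · ((k^2)^2)    [power of a product]
= (((((n^6 · ((n^4)^2)) · ((k^4)^2)) · ((n^3)^2)) · ((n^3)^2)) / ((k^5)^2)) · ((k^2)^2)    [power of a power]
= (((((n^6 · n^8) · ((k^4)^2)) · ((n^3)^2)) · ((n^3)^2)) / ((k^5)^2)) · ((k^2)^2)    [power of a power]
= ((((n^14 · ((k^4)^2)) · ((n^3)^2)) · ((n^3)^2)) / ((k^5)^2)) · ((k^2)^2)    [product of powers]
= ((((n^14 · k^8) · ((n^3)^2)) · ((n^3)^2)) / ((k^5)^2)) · ((k^2)^2)    [power of a power]
= ((((n^14 · k^8) · n^6) · ((n^3)^2)) / ((k^5)^2)) · ((k^2)^2)    [power of a power]
= ((((n^14 · k^8) · n^6) · n^6) / ((k^5)^2)) · ((k^2)^2)    [power of a power]
= ((((n^14 · k^8) · n^6) · n^6) / k^10) · ((k^2)^2)    [power of a power]
= ((((n^14 · k^8) · n^6) · n^6) / k^10) · k^4    [power of a power]
= k^2n^26    [quotient of powers; product of powers]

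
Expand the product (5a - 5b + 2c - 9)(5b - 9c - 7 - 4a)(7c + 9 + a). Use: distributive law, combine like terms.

(5a - 5b + 2c - 9)(5b - 9c - 7 - 4a)(7c + 9 + a)
= (25ab - 45ac - 35a - 20a^2 - 25b^2 + 45bc + 35b + 20ab + 10bc - 18c^2 - 14c - 8ac - 45b + 81c + 63 + 36a)(7c + 9 + a)    [distributive law]
= (45ab - 53ac + a - 20a^2 - 25b^2 + 55bc - 10b - 18c^2 + 67c + 63)(7c + 9 + a)    [combine like terms]
= 315abc + 405ab + 45a^2b - 371ac^2 - 477ac - 53a^2c + 7ac + 9a + a^2 - 140a^2c - 180a^2 - 20a^3 - 175b^2c - 225b^2 - 25ab^2 + 385bc^2 + 495bc + 55abc - 70bc - 90b - 10ab - 126c^3 - 162c^2 - 18ac^2 + 469c^2 + 603c + 67ac + 441c + 567 + 63a    [distributive law]
= 370abc + 395ab + 45a^2b - 389ac^2 - 403ac - 193a^2c + 72a - 179a^2 - 20a^3 - 175b^2c - 225b^2 - 25ab^2 + 385bc^2 + 425bc - 90b - 126c^3 + 307c^2 + 1044c + 567    [combine like terms]

370abc + 395ab + 45a^2b - 389ac^2 - 403ac - 193a^2c + 72a - 179a^2 - 20a^3 - 175b^2c - 225b^2 - 25ab^2 + 385bc^2 + 425bc - 90b - 126c^3 + 307c^2 + 1044c + 567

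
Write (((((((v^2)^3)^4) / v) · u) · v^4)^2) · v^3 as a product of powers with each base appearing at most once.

(((((((v^2)^3)^4) / v) · u) · v^4)^2) · v^3
= (((((((v^2)^3)^4) / v) · u)^2) · ((v^4)^2)) · v^3    [power of a product]
= (((((((v^2)^3)^4) / v)^2) · (u^2)) · ((v^4)^2)) · v^3    [power of a product]
= (((((((v^2)^3)^4)^2) / (v^2)) · (u^2)) · ((v^4)^2)) · v^3    [power of a quotient]
= ((((((v^2)^3)^8) / (v^2)) · (u^2)) · ((v^4)^2)) · v^3    [power of a power]
= (((((v^2)^24) / (v^2)) · (u^2)) · ((v^4)^2)) · v^3    [power of a power]
= (((v^48 / (v^2)) · (u^2)) · ((v^4)^2)) · v^3    [power of a power]
= ((v^46 · (u^2)) · ((v^4)^2)) · v^3    [quotient of powers]
= ((v^46 · u^2) · v^8) · v^3    [power of a power]
= u^2·v^57    [product of powers]

u^2·v^57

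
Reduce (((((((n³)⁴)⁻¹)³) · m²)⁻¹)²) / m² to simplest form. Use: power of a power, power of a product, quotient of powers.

(((((((n³)⁴)⁻¹)³) · m²)⁻¹)²) / m²
= ((((((n³)⁴)⁻¹)³) · m²)⁻²) / m²    [power of a power]
= ((((((n³)⁴)⁻¹)³)⁻²) · ((m²)⁻²)) / m²    [power of a product]
= (((((n³)⁴)⁻¹)⁻⁶) · ((m²)⁻²)) / m²    [power of a power]
= ((((n³)⁴)⁶) · ((m²)⁻²)) / m²    [power of a power]
= (((n³)²⁴) · ((m²)⁻²)) / m²    [power of a power]
= (n⁷² · ((m²)⁻²)) / m²    [power of a power]
= (n⁷² · m⁻⁴) / m²    [power of a power]
= m⁻⁶n⁷²    [quotient of powers]

m⁻⁶n⁷²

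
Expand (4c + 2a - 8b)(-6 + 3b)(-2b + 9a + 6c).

336bc - 288ac - 144c^2 - 168b^2c + 144abc + 72bc^2 + 456ab - 108a^2 - 228ab^2 + 54a^2b - 96b^2 + 48b^3

(4c + 2a - 8b)(-6 + 3b)(-2b + 9a + 6c)
= (-24c + 12bc - 12a + 6ab + 48b - 24b^2)(-2b + 9a + 6c)    [distributive law]
= 48bc - 216ac - 144c^2 - 24b^2c + 108abc + 72bc^2 + 24ab - 108a^2 - 72ac - 12ab^2 + 54a^2b + 36abc - 96b^2 + 432ab + 288bc + 48b^3 - 216ab^2 - 144b^2c    [distributive law]
= 336bc - 288ac - 144c^2 - 168b^2c + 144abc + 72bc^2 + 456ab - 108a^2 - 228ab^2 + 54a^2b - 96b^2 + 48b^3    [combine like terms]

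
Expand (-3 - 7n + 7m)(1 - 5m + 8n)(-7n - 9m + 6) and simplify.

(-3 - 7n + 7m)(1 - 5m + 8n)(-7n - 9m + 6)
= (-3 + 15m - 24n - 7n + 35mn - 56n^2 + 7m - 35m^2 + 56mn)(-7n - 9m + 6)    [distributive law]
= (-3 + 22m - 31n + 91mn - 56n^2 - 35m^2)(-7n - 9m + 6)    [combine like terms]
= 21n + 27m - 18 - 154mn - 198m^2 + 132m + 217n^2 + 279mn - 186n - 637mn^2 - 819m^2n + 546mn + 392n^3 + 504mn^2 - 336n^2 + 245m^2n + 315m^3 - 210m^2    [distributive law]
= -165n + 159m - 18 + 671mn - 408m^2 - 119n^2 - 133mn^2 - 574m^2n + 392n^3 + 315m^3    [combine like terms]

-165n + 159m - 18 + 671mn - 408m^2 - 119n^2 - 133mn^2 - 574m^2n + 392n^3 + 315m^3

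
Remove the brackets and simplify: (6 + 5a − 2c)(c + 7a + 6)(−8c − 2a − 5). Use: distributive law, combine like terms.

58c^2 − 519ac − 258c − 319a^2 − 432a − 180 + 76ac^2 − 262a^2c − 70a^3 + 16c^3

(6 + 5a − 2c)(c + 7a + 6)(−8c − 2a − 5)
= (6c + 42a + 36 + 5ac + 35a^2 + 30a − 2c^2 − 14ac − 12c)(−8c − 2a − 5)    [distributive law]
= (−6c + 72a + 36 − 9ac + 35a^2 − 2c^2)(−8c − 2a − 5)    [combine like terms]
= 48c^2 + 12ac + 30c − 576ac − 144a^2 − 360a − 288c − 72a − 180 + 72ac^2 + 18a^2c + 45ac − 280a^2c − 70a^3 − 175a^2 + 16c^3 + 4ac^2 + 10c^2    [distributive law]
= 58c^2 − 519ac − 258c − 319a^2 − 432a − 180 + 76ac^2 − 262a^2c − 70a^3 + 16c^3    [combine like terms]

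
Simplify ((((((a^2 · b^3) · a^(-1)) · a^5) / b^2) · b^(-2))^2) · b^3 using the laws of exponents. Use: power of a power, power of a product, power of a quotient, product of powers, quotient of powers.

a^12·b

((((((a^2 · b^3) · a^(-1)) · a^5) / b^2) · b^(-2))^2) · b^3
= ((((((a^2 · b^3) · a^(-1)) · a^5) / b^2)^2) · ((b^(-2))^2)) · b^3    [power of a product]
= ((((((a^2 · b^3) · a^(-1)) · a^5)^2) / ((b^2)^2)) · ((b^(-2))^2)) · b^3    [power of a quotient]
= ((((((a^2 · b^3) · a^(-1))^2) · ((a^5)^2)) / ((b^2)^2)) · ((b^(-2))^2)) · b^3    [power of a product]
= ((((((a^2 · b^3)^2) · ((a^(-1))^2)) · ((a^5)^2)) / ((b^2)^2)) · ((b^(-2))^2)) · b^3    [power of a product]
= (((((((a^2)^2) · ((b^3)^2)) · ((a^(-1))^2)) · ((a^5)^2)) / ((b^2)^2)) · ((b^(-2))^2)) · b^3    [power of a product]
= (((((a^4 · ((b^3)^2)) · ((a^(-1))^2)) · ((a^5)^2)) / ((b^2)^2)) · ((b^(-2))^2)) · b^3    [power of a power]
= (((((a^4 · b^6) · ((a^(-1))^2)) · ((a^5)^2)) / ((b^2)^2)) · ((b^(-2))^2)) · b^3    [power of a power]
= (((((a^4 · b^6) · a^(-2)) · ((a^5)^2)) / ((b^2)^2)) · ((b^(-2))^2)) · b^3    [power of a power]
= (((((a^4 · b^6) · a^(-2)) · a^10) / ((b^2)^2)) · ((b^(-2))^2)) · b^3    [power of a power]
= (((((a^4 · b^6) · a^(-2)) · a^10) / b^4) · ((b^(-2))^2)) · b^3    [power of a power]
= (((((a^4 · b^6) · a^(-2)) · a^10) / b^4) · b^(-4)) · b^3    [power of a power]
= a^12·b    [quotient of powers; product of powers]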